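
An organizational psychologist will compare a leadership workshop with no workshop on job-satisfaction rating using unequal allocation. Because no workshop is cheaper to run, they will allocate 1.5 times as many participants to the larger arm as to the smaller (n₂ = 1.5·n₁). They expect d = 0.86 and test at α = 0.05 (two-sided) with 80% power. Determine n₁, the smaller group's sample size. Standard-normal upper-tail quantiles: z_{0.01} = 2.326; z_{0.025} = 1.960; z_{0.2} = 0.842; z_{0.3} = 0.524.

With allocation ratio k = n₂/n₁ = 1.5, Var(x̄₁−x̄₂) = σ²(1/n₁ + 1/(k·n₁)) = σ²·(k+1)/(k·n₁).
So n₁ = (1 + 1/k)·((z_{α/2} + z_β)/d)² = 1.667 × (2.802/0.86)².
n₁ = 1.667 × 10.62 = 17.7.
Round up: n₁ = 18, giving n₂ = 1.5 × 18 = 27.

n₁ = 18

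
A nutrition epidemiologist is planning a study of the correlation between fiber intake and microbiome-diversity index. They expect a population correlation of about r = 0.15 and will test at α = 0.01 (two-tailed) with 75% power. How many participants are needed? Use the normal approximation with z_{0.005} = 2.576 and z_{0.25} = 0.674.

n = 466

Fisher's z: C = ½·ln((1+r)/(1−r)) = ½·ln(1.3529) = 0.1511.
n = ((z_{α/2} + z_β)/C)² + 3.
(2.576 + 0.674) / 0.1511 = 3.250 / 0.1511 = 21.509.
n = 21.509² + 3 = 462.63 + 3 = 465.6.
Round up.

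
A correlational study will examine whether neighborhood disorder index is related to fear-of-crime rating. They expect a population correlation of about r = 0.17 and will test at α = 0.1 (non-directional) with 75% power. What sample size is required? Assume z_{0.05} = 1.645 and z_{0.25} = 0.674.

n = 186

Fisher's z: C = ½·ln((1+r)/(1−r)) = ½·ln(1.4096) = 0.1717.
n = ((z_{α/2} + z_β)/C)² + 3.
(1.645 + 0.674) / 0.1717 = 2.319 / 0.1717 = 13.506.
n = 13.506² + 3 = 182.42 + 3 = 185.4.
Round up.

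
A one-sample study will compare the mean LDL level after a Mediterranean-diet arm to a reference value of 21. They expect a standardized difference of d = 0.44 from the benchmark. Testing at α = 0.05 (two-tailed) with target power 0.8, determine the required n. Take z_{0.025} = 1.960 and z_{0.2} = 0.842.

n = 41

For a one-sample test: n = ((z_{α/2} + z_β) / d)².
z_{α/2} + z_β = 1.960 + 0.842 = 2.802.
n = (2.802 / 0.44)² = 6.368² = 40.55.
Round up.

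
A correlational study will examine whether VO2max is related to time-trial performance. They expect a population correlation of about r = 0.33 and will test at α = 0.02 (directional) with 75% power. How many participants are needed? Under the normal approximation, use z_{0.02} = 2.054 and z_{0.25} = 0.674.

n = 67

Fisher's z: C = ½·ln((1+r)/(1−r)) = ½·ln(1.9851) = 0.3428.
n = ((z_{α} + z_β)/C)² + 3.
(2.054 + 0.674) / 0.3428 = 2.728 / 0.3428 = 7.958.
n = 7.958² + 3 = 63.33 + 3 = 66.3.
Round up.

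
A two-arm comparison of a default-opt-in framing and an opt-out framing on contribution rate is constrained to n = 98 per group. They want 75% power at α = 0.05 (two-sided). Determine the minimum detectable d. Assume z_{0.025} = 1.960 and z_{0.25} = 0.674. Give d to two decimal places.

For two independent groups of n = 98 each: d_min = (z_{α/2} + z_β)·√(2/n).
z-sum = 1.960 + 0.674 = 2.634.
d_min = 2.634 × √(2/98) = 2.634 × 0.1429 = 0.376.

d_min ≈ 0.38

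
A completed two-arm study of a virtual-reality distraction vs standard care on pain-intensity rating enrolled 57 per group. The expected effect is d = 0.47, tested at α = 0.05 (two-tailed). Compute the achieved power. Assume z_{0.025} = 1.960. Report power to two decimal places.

For two equal groups, power = Φ(d·√(n/2) − z_{α/2}).
d·√(n/2) = 0.47 × √(57/2) = 0.47 × 5.339 = 2.509.
z_β = 2.509 − 1.960 = 0.549.
Power = Φ(0.549) = 0.709.

power ≈ 0.71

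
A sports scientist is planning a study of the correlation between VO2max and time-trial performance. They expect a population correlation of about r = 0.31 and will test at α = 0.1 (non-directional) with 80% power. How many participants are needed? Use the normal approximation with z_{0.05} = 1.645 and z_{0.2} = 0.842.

Fisher's z: C = ½·ln((1+r)/(1−r)) = ½·ln(1.8986) = 0.3205.
n = ((z_{α/2} + z_β)/C)² + 3.
(1.645 + 0.842) / 0.3205 = 2.487 / 0.3205 = 7.760.
n = 7.760² + 3 = 60.21 + 3 = 63.2.
Round up.

n = 64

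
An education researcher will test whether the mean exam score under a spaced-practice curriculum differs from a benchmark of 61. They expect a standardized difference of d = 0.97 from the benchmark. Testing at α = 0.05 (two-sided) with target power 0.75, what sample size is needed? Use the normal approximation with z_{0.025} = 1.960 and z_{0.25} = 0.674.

n = 8

For a one-sample test: n = ((z_{α/2} + z_β) / d)².
z_{α/2} + z_β = 1.960 + 0.674 = 2.634.
n = (2.634 / 0.97)² = 2.715² = 7.37.
Round up.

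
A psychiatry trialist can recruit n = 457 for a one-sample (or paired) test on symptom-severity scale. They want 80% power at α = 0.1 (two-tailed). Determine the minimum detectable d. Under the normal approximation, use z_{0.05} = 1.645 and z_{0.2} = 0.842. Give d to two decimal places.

For a single sample (or paired design) of n = 457: d_min = (z_{α/2} + z_β)/√n.
z-sum = 1.645 + 0.842 = 2.487.
d_min = 2.487 / √457 = 2.487 / 21.378 = 0.116.

d_min ≈ 0.12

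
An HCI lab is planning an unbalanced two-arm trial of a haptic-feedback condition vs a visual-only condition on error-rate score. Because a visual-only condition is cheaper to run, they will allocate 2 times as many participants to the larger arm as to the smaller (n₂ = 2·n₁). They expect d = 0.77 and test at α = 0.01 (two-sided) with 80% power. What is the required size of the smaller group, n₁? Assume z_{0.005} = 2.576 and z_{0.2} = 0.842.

n₁ = 30

With allocation ratio k = n₂/n₁ = 2, Var(x̄₁−x̄₂) = σ²(1/n₁ + 1/(k·n₁)) = σ²·(k+1)/(k·n₁).
So n₁ = (1 + 1/k)·((z_{α/2} + z_β)/d)² = 1.500 × (3.418/0.77)².
n₁ = 1.500 × 19.70 = 29.6.
Round up: n₁ = 30, giving n₂ = 2 × 30 = 60.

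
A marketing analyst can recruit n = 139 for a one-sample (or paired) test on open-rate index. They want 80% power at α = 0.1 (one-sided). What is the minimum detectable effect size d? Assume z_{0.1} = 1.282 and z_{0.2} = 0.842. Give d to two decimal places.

d_min ≈ 0.18

For a single sample (or paired design) of n = 139: d_min = (z_{α} + z_β)/√n.
z-sum = 1.282 + 0.842 = 2.124.
d_min = 2.124 / √139 = 2.124 / 11.790 = 0.180.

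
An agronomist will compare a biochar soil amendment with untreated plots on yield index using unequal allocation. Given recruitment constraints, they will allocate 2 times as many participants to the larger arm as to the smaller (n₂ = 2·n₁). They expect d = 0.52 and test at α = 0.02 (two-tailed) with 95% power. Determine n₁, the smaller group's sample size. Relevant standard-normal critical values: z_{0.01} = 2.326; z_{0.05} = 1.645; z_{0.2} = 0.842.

n₁ = 88

With allocation ratio k = n₂/n₁ = 2, Var(x̄₁−x̄₂) = σ²(1/n₁ + 1/(k·n₁)) = σ²·(k+1)/(k·n₁).
So n₁ = (1 + 1/k)·((z_{α/2} + z_β)/d)² = 1.500 × (3.971/0.52)².
n₁ = 1.500 × 58.32 = 87.5.
Round up: n₁ = 88, giving n₂ = 2 × 88 = 176.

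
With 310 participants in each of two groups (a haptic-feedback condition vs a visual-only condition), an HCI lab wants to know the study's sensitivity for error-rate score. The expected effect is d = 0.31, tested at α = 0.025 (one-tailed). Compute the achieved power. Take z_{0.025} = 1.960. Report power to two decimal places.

For two equal groups, power = Φ(d·√(n/2) − z_{α}).
d·√(n/2) = 0.31 × √(310/2) = 0.31 × 12.450 = 3.859.
z_β = 3.859 − 1.960 = 1.899.
Power = Φ(1.899) = 0.971.

power ≈ 0.97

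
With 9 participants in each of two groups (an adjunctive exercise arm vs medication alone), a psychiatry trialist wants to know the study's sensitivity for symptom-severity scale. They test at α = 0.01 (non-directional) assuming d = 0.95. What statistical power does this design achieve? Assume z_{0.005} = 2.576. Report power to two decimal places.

power ≈ 0.29

For two equal groups, power = Φ(d·√(n/2) − z_{α/2}).
d·√(n/2) = 0.95 × √(9/2) = 0.95 × 2.121 = 2.015.
z_β = 2.015 − 2.576 = -0.561.
Power = Φ(-0.561) = 0.287.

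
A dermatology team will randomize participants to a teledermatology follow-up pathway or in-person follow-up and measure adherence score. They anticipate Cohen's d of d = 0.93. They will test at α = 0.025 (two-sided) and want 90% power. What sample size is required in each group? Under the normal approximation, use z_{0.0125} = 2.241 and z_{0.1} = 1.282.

n = 29 per group

For two independent groups with equal n: n = 2·((z_{α/2} + z_β) / d)².
z_{α/2} + z_β = 2.241 + 1.282 = 3.523.
n = 2 × (3.523 / 0.93)² = 2 × 3.788² = 2 × 14.35 = 28.7.
Round up to the next whole participant.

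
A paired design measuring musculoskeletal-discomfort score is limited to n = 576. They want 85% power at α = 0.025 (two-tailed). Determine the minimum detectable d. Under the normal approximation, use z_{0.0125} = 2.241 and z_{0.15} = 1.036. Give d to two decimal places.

For a single sample (or paired design) of n = 576: d_min = (z_{α/2} + z_β)/√n.
z-sum = 2.241 + 1.036 = 3.277.
d_min = 3.277 / √576 = 3.277 / 24.000 = 0.137.

d_min ≈ 0.14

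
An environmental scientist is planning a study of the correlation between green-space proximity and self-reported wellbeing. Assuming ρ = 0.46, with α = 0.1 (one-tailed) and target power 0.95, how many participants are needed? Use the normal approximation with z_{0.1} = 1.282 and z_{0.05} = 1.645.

Fisher's z: C = ½·ln((1+r)/(1−r)) = ½·ln(2.7037) = 0.4973.
n = ((z_{α} + z_β)/C)² + 3.
(1.282 + 1.645) / 0.4973 = 2.927 / 0.4973 = 5.886.
n = 5.886² + 3 = 34.64 + 3 = 37.6.
Round up.

n = 38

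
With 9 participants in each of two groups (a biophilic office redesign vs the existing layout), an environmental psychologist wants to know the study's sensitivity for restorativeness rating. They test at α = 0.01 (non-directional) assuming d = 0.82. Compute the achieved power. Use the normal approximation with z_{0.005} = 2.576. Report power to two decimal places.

For two equal groups, power = Φ(d·√(n/2) − z_{α/2}).
d·√(n/2) = 0.82 × √(9/2) = 0.82 × 2.121 = 1.739.
z_β = 1.739 − 2.576 = -0.837.
Power = Φ(-0.837) = 0.201.

power ≈ 0.20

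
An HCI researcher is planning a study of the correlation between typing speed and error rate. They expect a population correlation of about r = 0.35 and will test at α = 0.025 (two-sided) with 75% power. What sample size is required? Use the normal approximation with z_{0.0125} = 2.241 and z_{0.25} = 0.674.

n = 67

Fisher's z: C = ½·ln((1+r)/(1−r)) = ½·ln(2.0769) = 0.3654.
n = ((z_{α/2} + z_β)/C)² + 3.
(2.241 + 0.674) / 0.3654 = 2.915 / 0.3654 = 7.978.
n = 7.978² + 3 = 63.64 + 3 = 66.6.
Round up.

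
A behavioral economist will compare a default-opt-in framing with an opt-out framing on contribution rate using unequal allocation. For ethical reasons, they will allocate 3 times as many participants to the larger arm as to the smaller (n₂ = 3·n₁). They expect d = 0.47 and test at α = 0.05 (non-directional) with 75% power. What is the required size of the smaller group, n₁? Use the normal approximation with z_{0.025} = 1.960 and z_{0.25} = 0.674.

With allocation ratio k = n₂/n₁ = 3, Var(x̄₁−x̄₂) = σ²(1/n₁ + 1/(k·n₁)) = σ²·(k+1)/(k·n₁).
So n₁ = (1 + 1/k)·((z_{α/2} + z_β)/d)² = 1.333 × (2.634/0.47)².
n₁ = 1.333 × 31.41 = 41.9.
Round up: n₁ = 42, giving n₂ = 3 × 42 = 126.

n₁ = 42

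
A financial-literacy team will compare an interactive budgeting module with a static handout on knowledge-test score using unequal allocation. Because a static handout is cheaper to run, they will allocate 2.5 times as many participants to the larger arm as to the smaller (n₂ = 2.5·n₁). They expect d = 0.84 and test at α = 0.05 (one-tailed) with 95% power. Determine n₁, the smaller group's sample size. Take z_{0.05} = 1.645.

With allocation ratio k = n₂/n₁ = 2.5, Var(x̄₁−x̄₂) = σ²(1/n₁ + 1/(k·n₁)) = σ²·(k+1)/(k·n₁).
So n₁ = (1 + 1/k)·((z_{α} + z_β)/d)² = 1.400 × (3.290/0.84)².
n₁ = 1.400 × 15.34 = 21.5.
Round up: n₁ = 22, giving n₂ = 2.5 × 22 = 55.

n₁ = 22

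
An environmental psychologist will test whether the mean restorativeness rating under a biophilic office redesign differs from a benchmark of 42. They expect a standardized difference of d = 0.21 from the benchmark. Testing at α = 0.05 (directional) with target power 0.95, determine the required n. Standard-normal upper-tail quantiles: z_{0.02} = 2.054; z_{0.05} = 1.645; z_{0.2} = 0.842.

For a one-sample test: n = ((z_{α} + z_β) / d)².
z_{α} + z_β = 1.645 + 1.645 = 3.290.
n = (3.290 / 0.21)² = 15.667² = 245.44.
Round up.

n = 246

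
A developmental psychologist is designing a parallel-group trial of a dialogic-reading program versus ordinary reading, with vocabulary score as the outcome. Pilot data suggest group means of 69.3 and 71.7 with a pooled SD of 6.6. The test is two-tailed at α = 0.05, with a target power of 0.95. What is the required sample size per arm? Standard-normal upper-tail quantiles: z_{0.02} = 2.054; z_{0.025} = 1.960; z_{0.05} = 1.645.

Cohen's d = |M₁ − M₂| / SD_pooled = |69.3 − 71.7| / 6.6 = 2.4 / 6.6 = 0.364.
For two independent groups with equal n: n = 2·((z_{α/2} + z_β) / d)².
z_{α/2} + z_β = 1.960 + 1.645 = 3.605.
n = 2 × (3.605 / 0.364)² = 2 × 9.904² = 2 × 98.09 = 196.2.
Round up to the next whole participant.

n = 197 per group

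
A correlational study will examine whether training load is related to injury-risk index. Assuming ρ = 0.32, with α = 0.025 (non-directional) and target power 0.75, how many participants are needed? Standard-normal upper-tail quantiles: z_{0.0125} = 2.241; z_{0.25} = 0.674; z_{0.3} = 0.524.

n = 81

Fisher's z: C = ½·ln((1+r)/(1−r)) = ½·ln(1.9412) = 0.3316.
n = ((z_{α/2} + z_β)/C)² + 3.
(2.241 + 0.674) / 0.3316 = 2.915 / 0.3316 = 8.791.
n = 8.791² + 3 = 77.28 + 3 = 80.3.
Round up.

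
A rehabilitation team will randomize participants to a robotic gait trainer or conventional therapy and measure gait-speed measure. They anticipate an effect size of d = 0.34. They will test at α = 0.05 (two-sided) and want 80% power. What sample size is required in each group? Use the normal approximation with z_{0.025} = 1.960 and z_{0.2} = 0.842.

For two independent groups with equal n: n = 2·((z_{α/2} + z_β) / d)².
z_{α/2} + z_β = 1.960 + 0.842 = 2.802.
n = 2 × (2.802 / 0.34)² = 2 × 8.241² = 2 × 67.92 = 135.8.
Round up to the next whole participant.

n = 136 per group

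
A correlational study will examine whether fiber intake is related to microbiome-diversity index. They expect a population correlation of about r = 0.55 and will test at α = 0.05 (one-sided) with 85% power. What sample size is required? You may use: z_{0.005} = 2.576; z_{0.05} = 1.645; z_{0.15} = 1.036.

n = 22

Fisher's z: C = ½·ln((1+r)/(1−r)) = ½·ln(3.4444) = 0.6184.
n = ((z_{α} + z_β)/C)² + 3.
(1.645 + 1.036) / 0.6184 = 2.681 / 0.6184 = 4.335.
n = 4.335² + 3 = 18.80 + 3 = 21.8.
Round up.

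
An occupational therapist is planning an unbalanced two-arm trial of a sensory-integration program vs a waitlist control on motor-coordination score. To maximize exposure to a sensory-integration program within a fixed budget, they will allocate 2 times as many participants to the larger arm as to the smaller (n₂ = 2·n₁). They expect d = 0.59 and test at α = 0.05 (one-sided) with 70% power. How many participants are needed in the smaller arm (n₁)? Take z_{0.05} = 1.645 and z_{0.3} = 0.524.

n₁ = 21

With allocation ratio k = n₂/n₁ = 2, Var(x̄₁−x̄₂) = σ²(1/n₁ + 1/(k·n₁)) = σ²·(k+1)/(k·n₁).
So n₁ = (1 + 1/k)·((z_{α} + z_β)/d)² = 1.500 × (2.169/0.59)².
n₁ = 1.500 × 13.51 = 20.3.
Round up: n₁ = 21, giving n₂ = 2 × 21 = 42.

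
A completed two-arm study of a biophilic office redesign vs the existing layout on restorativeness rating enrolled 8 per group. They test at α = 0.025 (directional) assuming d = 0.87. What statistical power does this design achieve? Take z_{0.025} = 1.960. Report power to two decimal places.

For two equal groups, power = Φ(d·√(n/2) − z_{α}).
d·√(n/2) = 0.87 × √(8/2) = 0.87 × 2.000 = 1.740.
z_β = 1.740 − 1.960 = -0.220.
Power = Φ(-0.220) = 0.413.

power ≈ 0.41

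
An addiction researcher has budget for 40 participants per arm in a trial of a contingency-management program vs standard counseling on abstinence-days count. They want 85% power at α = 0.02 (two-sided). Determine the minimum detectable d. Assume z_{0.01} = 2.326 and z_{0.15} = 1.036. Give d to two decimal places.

For two independent groups of n = 40 each: d_min = (z_{α/2} + z_β)·√(2/n).
z-sum = 2.326 + 1.036 = 3.362.
d_min = 3.362 × √(2/40) = 3.362 × 0.2236 = 0.752.

d_min ≈ 0.75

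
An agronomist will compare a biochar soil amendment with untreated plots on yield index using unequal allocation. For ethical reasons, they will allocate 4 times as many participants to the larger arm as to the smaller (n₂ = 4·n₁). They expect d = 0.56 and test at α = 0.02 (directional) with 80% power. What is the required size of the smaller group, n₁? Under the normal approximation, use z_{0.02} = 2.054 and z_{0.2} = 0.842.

With allocation ratio k = n₂/n₁ = 4, Var(x̄₁−x̄₂) = σ²(1/n₁ + 1/(k·n₁)) = σ²·(k+1)/(k·n₁).
So n₁ = (1 + 1/k)·((z_{α} + z_β)/d)² = 1.250 × (2.896/0.56)².
n₁ = 1.250 × 26.74 = 33.4.
Round up: n₁ = 34, giving n₂ = 4 × 34 = 136.

n₁ = 34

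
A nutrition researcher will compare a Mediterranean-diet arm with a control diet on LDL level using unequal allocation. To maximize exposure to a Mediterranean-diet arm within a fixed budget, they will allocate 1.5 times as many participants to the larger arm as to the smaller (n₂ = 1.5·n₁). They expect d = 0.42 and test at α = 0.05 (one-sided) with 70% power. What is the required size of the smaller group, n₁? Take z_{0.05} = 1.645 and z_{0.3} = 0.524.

With allocation ratio k = n₂/n₁ = 1.5, Var(x̄₁−x̄₂) = σ²(1/n₁ + 1/(k·n₁)) = σ²·(k+1)/(k·n₁).
So n₁ = (1 + 1/k)·((z_{α} + z_β)/d)² = 1.667 × (2.169/0.42)².
n₁ = 1.667 × 26.67 = 44.4.
Round up: n₁ = 45, giving n₂ = ⌈1.5 × 45⌉ = ⌈67.5⌉ = 68.

n₁ = 45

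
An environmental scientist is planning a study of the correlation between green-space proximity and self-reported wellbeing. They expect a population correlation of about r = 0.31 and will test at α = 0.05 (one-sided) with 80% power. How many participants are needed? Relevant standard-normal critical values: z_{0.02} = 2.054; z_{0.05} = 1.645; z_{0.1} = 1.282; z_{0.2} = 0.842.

Fisher's z: C = ½·ln((1+r)/(1−r)) = ½·ln(1.8986) = 0.3205.
n = ((z_{α} + z_β)/C)² + 3.
(1.645 + 0.842) / 0.3205 = 2.487 / 0.3205 = 7.760.
n = 7.760² + 3 = 60.21 + 3 = 63.2.
Round up.

n = 64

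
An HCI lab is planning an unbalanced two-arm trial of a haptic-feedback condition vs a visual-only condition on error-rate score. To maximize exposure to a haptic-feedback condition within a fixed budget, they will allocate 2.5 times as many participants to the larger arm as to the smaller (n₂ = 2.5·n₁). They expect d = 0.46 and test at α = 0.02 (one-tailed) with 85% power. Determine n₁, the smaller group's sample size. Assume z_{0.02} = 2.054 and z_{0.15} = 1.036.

With allocation ratio k = n₂/n₁ = 2.5, Var(x̄₁−x̄₂) = σ²(1/n₁ + 1/(k·n₁)) = σ²·(k+1)/(k·n₁).
So n₁ = (1 + 1/k)·((z_{α} + z_β)/d)² = 1.400 × (3.090/0.46)².
n₁ = 1.400 × 45.12 = 63.2.
Round up: n₁ = 64, giving n₂ = 2.5 × 64 = 160.

n₁ = 64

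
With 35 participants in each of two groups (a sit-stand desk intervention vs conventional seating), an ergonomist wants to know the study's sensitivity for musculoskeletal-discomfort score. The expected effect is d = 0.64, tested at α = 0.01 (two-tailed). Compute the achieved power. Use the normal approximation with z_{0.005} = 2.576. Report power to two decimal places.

For two equal groups, power = Φ(d·√(n/2) − z_{α/2}).
d·√(n/2) = 0.64 × √(35/2) = 0.64 × 4.183 = 2.677.
z_β = 2.677 − 2.576 = 0.101.
Power = Φ(0.101) = 0.540.

power ≈ 0.54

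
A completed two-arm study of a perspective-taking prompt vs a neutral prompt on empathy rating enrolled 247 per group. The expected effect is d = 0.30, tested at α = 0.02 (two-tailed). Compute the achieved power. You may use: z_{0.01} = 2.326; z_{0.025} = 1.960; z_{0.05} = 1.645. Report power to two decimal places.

For two equal groups, power = Φ(d·√(n/2) − z_{α/2}).
d·√(n/2) = 0.30 × √(247/2) = 0.30 × 11.113 = 3.334.
z_β = 3.334 − 2.326 = 1.008.
Power = Φ(1.008) = 0.843.

power ≈ 0.84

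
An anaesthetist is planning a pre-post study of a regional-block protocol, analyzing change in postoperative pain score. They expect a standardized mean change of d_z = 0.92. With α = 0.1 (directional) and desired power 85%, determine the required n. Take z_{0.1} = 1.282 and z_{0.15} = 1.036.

n = 7 pairs

For a paired (one-sample on differences) test: n = ((z_{α} + z_β) / d)².
z_{α} + z_β = 1.282 + 1.036 = 2.318.
n = (2.318 / 0.92)² = 2.520² = 6.35.
Round up.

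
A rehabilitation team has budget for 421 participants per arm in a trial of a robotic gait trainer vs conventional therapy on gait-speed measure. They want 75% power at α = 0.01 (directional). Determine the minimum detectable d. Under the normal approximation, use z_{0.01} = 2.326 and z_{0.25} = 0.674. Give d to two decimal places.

d_min ≈ 0.21

For two independent groups of n = 421 each: d_min = (z_{α} + z_β)·√(2/n).
z-sum = 2.326 + 0.674 = 3.000.
d_min = 3.000 × √(2/421) = 3.000 × 0.0689 = 0.207.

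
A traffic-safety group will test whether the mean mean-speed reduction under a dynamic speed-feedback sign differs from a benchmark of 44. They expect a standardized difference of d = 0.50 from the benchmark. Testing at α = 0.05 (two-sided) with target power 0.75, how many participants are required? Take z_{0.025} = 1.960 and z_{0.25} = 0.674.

n = 28

For a one-sample test: n = ((z_{α/2} + z_β) / d)².
z_{α/2} + z_β = 1.960 + 0.674 = 2.634.
n = (2.634 / 0.50)² = 5.268² = 27.75.
Round up.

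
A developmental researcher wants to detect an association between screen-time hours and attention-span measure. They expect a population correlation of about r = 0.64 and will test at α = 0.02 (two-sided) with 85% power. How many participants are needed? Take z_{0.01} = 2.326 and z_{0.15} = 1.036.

n = 23

Fisher's z: C = ½·ln((1+r)/(1−r)) = ½·ln(4.5556) = 0.7582.
n = ((z_{α/2} + z_β)/C)² + 3.
(2.326 + 1.036) / 0.7582 = 3.362 / 0.7582 = 4.434.
n = 4.434² + 3 = 19.66 + 3 = 22.7.
Round up.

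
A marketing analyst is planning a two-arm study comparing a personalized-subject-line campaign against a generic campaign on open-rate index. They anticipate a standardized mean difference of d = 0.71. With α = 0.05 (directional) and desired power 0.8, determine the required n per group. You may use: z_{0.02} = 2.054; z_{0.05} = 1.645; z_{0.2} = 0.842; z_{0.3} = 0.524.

n = 25 per group

For two independent groups with equal n: n = 2·((z_{α} + z_β) / d)².
z_{α} + z_β = 1.645 + 0.842 = 2.487.
n = 2 × (2.487 / 0.71)² = 2 × 3.503² = 2 × 12.27 = 24.5.
Round up to the next whole participant.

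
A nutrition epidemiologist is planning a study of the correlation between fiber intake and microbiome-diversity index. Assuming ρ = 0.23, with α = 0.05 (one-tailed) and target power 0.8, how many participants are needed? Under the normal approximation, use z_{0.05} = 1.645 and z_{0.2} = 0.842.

Fisher's z: C = ½·ln((1+r)/(1−r)) = ½·ln(1.5974) = 0.2342.
n = ((z_{α} + z_β)/C)² + 3.
(1.645 + 0.842) / 0.2342 = 2.487 / 0.2342 = 10.619.
n = 10.619² + 3 = 112.77 + 3 = 115.8.
Round up.

n = 116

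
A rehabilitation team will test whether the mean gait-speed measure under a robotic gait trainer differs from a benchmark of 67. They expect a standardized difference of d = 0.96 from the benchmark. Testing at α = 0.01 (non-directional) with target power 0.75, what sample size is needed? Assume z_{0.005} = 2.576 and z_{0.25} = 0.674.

For a one-sample test: n = ((z_{α/2} + z_β) / d)².
z_{α/2} + z_β = 2.576 + 0.674 = 3.250.
n = (3.250 / 0.96)² = 3.385² = 11.46.
Round up.

n = 12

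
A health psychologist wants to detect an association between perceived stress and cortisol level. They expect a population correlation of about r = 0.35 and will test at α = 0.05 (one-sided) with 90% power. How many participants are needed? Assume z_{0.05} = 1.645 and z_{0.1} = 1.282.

Fisher's z: C = ½·ln((1+r)/(1−r)) = ½·ln(2.0769) = 0.3654.
n = ((z_{α} + z_β)/C)² + 3.
(1.645 + 1.282) / 0.3654 = 2.927 / 0.3654 = 8.010.
n = 8.010² + 3 = 64.17 + 3 = 67.2.
Round up.

n = 68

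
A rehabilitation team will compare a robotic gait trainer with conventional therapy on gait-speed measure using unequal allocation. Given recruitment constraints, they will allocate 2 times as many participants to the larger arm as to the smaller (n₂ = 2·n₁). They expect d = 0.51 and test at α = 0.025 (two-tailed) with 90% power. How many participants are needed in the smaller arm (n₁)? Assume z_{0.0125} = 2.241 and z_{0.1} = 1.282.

With allocation ratio k = n₂/n₁ = 2, Var(x̄₁−x̄₂) = σ²(1/n₁ + 1/(k·n₁)) = σ²·(k+1)/(k·n₁).
So n₁ = (1 + 1/k)·((z_{α/2} + z_β)/d)² = 1.500 × (3.523/0.51)².
n₁ = 1.500 × 47.72 = 71.6.
Round up: n₁ = 72, giving n₂ = 2 × 72 = 144.

n₁ = 72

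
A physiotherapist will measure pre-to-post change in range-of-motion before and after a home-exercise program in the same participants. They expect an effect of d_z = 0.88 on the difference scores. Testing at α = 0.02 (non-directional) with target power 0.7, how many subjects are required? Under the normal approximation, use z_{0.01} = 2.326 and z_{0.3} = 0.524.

n = 11 pairs

For a paired (one-sample on differences) test: n = ((z_{α/2} + z_β) / d)².
z_{α/2} + z_β = 2.326 + 0.524 = 2.850.
n = (2.850 / 0.88)² = 3.239² = 10.49.
Round up.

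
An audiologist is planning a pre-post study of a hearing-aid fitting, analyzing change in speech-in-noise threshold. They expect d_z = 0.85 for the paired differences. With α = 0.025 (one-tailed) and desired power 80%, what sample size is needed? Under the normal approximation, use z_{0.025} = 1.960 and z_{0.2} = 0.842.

n = 11 pairs

For a paired (one-sample on differences) test: n = ((z_{α} + z_β) / d)².
z_{α} + z_β = 1.960 + 0.842 = 2.802.
n = (2.802 / 0.85)² = 3.296² = 10.87.
Round up.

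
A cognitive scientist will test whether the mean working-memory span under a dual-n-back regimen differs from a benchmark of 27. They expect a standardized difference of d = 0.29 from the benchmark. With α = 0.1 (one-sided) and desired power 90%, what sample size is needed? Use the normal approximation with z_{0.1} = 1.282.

n = 79

For a one-sample test: n = ((z_{α} + z_β) / d)².
z_{α} + z_β = 1.282 + 1.282 = 2.564.
n = (2.564 / 0.29)² = 8.841² = 78.17.
Round up.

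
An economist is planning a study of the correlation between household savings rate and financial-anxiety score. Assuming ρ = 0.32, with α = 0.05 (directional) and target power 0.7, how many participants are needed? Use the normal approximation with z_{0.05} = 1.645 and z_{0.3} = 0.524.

Fisher's z: C = ½·ln((1+r)/(1−r)) = ½·ln(1.9412) = 0.3316.
n = ((z_{α} + z_β)/C)² + 3.
(1.645 + 0.524) / 0.3316 = 2.169 / 0.3316 = 6.541.
n = 6.541² + 3 = 42.78 + 3 = 45.8.
Round up.

n = 46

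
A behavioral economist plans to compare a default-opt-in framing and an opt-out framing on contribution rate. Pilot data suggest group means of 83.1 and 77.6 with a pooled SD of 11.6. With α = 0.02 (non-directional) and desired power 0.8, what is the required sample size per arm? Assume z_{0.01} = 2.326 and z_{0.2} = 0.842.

n = 90 per group

Cohen's d = |M₁ − M₂| / SD_pooled = |83.1 − 77.6| / 11.6 = 5.5 / 11.6 = 0.474.
For two independent groups with equal n: n = 2·((z_{α/2} + z_β) / d)².
z_{α/2} + z_β = 2.326 + 0.842 = 3.168.
n = 2 × (3.168 / 0.474)² = 2 × 6.684² = 2 × 44.67 = 89.3.
Round up to the next whole participant.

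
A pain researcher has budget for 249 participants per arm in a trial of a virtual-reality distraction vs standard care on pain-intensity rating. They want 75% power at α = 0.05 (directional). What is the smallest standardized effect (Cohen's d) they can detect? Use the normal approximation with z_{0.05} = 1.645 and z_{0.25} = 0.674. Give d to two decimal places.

For two independent groups of n = 249 each: d_min = (z_{α} + z_β)·√(2/n).
z-sum = 1.645 + 0.674 = 2.319.
d_min = 2.319 × √(2/249) = 2.319 × 0.0896 = 0.208.

d_min ≈ 0.21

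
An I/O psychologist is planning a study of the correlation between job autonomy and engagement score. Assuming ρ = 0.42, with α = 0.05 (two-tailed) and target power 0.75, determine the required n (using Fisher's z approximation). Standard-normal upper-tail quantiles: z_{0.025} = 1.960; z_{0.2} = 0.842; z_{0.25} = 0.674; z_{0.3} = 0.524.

n = 38

Fisher's z: C = ½·ln((1+r)/(1−r)) = ½·ln(2.4483) = 0.4477.
n = ((z_{α/2} + z_β)/C)² + 3.
(1.960 + 0.674) / 0.4477 = 2.634 / 0.4477 = 5.883.
n = 5.883² + 3 = 34.61 + 3 = 37.6.
Round up.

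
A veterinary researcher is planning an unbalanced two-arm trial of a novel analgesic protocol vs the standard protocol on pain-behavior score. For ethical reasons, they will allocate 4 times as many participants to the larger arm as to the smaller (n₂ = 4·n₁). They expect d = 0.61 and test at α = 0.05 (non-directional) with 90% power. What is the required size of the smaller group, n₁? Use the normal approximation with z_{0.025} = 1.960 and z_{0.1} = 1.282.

n₁ = 36

With allocation ratio k = n₂/n₁ = 4, Var(x̄₁−x̄₂) = σ²(1/n₁ + 1/(k·n₁)) = σ²·(k+1)/(k·n₁).
So n₁ = (1 + 1/k)·((z_{α/2} + z_β)/d)² = 1.250 × (3.242/0.61)².
n₁ = 1.250 × 28.25 = 35.3.
Round up: n₁ = 36, giving n₂ = 4 × 36 = 144.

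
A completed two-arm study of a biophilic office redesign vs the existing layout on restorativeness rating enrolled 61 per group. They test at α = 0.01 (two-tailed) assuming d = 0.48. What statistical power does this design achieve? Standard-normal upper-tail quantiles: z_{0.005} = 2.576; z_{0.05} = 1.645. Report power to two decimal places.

For two equal groups, power = Φ(d·√(n/2) − z_{α/2}).
d·√(n/2) = 0.48 × √(61/2) = 0.48 × 5.523 = 2.651.
z_β = 2.651 − 2.576 = 0.075.
Power = Φ(0.075) = 0.530.

power ≈ 0.53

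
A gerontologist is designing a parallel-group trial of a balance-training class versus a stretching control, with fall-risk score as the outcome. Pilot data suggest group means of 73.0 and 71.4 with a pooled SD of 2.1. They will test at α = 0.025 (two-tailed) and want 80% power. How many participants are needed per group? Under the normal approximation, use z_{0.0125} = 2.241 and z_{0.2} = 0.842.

Cohen's d = |M₁ − M₂| / SD_pooled = |73.0 − 71.4| / 2.1 = 1.6 / 2.1 = 0.762.
For two independent groups with equal n: n = 2·((z_{α/2} + z_β) / d)².
z_{α/2} + z_β = 2.241 + 0.842 = 3.083.
n = 2 × (3.083 / 0.762)² = 2 × 4.046² = 2 × 16.37 = 32.7.
Round up to the next whole participant.

n = 33 per group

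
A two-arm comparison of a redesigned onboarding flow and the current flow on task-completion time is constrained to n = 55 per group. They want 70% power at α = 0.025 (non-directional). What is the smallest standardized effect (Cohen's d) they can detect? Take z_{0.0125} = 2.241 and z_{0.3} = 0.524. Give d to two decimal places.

For two independent groups of n = 55 each: d_min = (z_{α/2} + z_β)·√(2/n).
z-sum = 2.241 + 0.524 = 2.765.
d_min = 2.765 × √(2/55) = 2.765 × 0.1907 = 0.527.

d_min ≈ 0.53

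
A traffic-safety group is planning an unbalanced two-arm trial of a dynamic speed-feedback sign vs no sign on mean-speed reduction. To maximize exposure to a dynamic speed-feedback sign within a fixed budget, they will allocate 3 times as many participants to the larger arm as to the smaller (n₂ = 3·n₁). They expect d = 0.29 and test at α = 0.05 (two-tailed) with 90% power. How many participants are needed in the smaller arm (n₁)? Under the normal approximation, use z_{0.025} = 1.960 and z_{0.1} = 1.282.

n₁ = 167

With allocation ratio k = n₂/n₁ = 3, Var(x̄₁−x̄₂) = σ²(1/n₁ + 1/(k·n₁)) = σ²·(k+1)/(k·n₁).
So n₁ = (1 + 1/k)·((z_{α/2} + z_β)/d)² = 1.333 × (3.242/0.29)².
n₁ = 1.333 × 124.98 = 166.6.
Round up: n₁ = 167, giving n₂ = 3 × 167 = 501.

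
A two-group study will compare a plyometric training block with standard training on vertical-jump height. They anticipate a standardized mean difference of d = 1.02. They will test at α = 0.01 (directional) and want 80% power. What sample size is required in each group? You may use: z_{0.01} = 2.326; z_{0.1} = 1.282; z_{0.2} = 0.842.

n = 20 per group

For two independent groups with equal n: n = 2·((z_{α} + z_β) / d)².
z_{α} + z_β = 2.326 + 0.842 = 3.168.
n = 2 × (3.168 / 1.02)² = 2 × 3.106² = 2 × 9.65 = 19.3.
Round up to the next whole participant.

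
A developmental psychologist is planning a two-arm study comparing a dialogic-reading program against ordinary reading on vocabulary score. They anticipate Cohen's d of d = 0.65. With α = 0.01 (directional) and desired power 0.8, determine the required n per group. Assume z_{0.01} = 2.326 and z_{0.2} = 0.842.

n = 48 per group

For two independent groups with equal n: n = 2·((z_{α} + z_β) / d)².
z_{α} + z_β = 2.326 + 0.842 = 3.168.
n = 2 × (3.168 / 0.65)² = 2 × 4.874² = 2 × 23.75 = 47.5.
Round up to the next whole participant.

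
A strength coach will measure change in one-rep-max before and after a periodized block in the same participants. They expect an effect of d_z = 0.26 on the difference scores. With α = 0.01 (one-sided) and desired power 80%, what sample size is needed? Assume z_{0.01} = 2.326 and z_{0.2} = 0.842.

For a paired (one-sample on differences) test: n = ((z_{α} + z_β) / d)².
z_{α} + z_β = 2.326 + 0.842 = 3.168.
n = (3.168 / 0.26)² = 12.185² = 148.46.
Round up.

n = 149 pairs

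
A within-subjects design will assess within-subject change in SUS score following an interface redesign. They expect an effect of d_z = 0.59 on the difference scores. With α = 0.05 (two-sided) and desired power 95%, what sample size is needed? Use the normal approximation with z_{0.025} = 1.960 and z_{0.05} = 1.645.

n = 38 pairs

For a paired (one-sample on differences) test: n = ((z_{α/2} + z_β) / d)².
z_{α/2} + z_β = 1.960 + 1.645 = 3.605.
n = (3.605 / 0.59)² = 6.110² = 37.33.
Round up.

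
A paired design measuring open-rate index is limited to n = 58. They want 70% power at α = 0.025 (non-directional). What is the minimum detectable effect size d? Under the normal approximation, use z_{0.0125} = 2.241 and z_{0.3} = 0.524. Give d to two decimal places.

d_min ≈ 0.36

For a single sample (or paired design) of n = 58: d_min = (z_{α/2} + z_β)/√n.
z-sum = 2.241 + 0.524 = 2.765.
d_min = 2.765 / √58 = 2.765 / 7.616 = 0.363.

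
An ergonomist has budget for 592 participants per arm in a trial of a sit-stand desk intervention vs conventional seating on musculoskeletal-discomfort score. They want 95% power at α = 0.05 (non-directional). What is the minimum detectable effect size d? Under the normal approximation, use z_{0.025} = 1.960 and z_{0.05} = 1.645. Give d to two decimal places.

For two independent groups of n = 592 each: d_min = (z_{α/2} + z_β)·√(2/n).
z-sum = 1.960 + 1.645 = 3.605.
d_min = 3.605 × √(2/592) = 3.605 × 0.0581 = 0.210.

d_min ≈ 0.21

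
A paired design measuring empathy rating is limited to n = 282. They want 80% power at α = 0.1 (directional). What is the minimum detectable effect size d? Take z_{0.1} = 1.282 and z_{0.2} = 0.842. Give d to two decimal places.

For a single sample (or paired design) of n = 282: d_min = (z_{α} + z_β)/√n.
z-sum = 1.282 + 0.842 = 2.124.
d_min = 2.124 / √282 = 2.124 / 16.793 = 0.126.

d_min ≈ 0.13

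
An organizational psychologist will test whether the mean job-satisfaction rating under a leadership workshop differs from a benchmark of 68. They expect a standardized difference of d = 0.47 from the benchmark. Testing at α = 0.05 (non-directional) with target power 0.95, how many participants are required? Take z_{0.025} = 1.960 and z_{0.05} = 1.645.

n = 59

For a one-sample test: n = ((z_{α/2} + z_β) / d)².
z_{α/2} + z_β = 1.960 + 1.645 = 3.605.
n = (3.605 / 0.47)² = 7.670² = 58.83.
Round up.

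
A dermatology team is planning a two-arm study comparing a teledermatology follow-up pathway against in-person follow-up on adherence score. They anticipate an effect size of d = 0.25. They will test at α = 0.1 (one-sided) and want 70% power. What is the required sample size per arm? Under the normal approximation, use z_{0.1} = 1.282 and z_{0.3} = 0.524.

n = 105 per group

For two independent groups with equal n: n = 2·((z_{α} + z_β) / d)².
z_{α} + z_β = 1.282 + 0.524 = 1.806.
n = 2 × (1.806 / 0.25)² = 2 × 7.224² = 2 × 52.19 = 104.4.
Round up to the next whole participant.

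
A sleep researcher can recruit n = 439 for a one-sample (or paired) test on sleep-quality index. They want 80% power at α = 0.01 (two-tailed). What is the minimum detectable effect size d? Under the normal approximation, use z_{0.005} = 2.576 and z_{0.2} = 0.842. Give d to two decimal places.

For a single sample (or paired design) of n = 439: d_min = (z_{α/2} + z_β)/√n.
z-sum = 2.576 + 0.842 = 3.418.
d_min = 3.418 / √439 = 3.418 / 20.952 = 0.163.

d_min ≈ 0.16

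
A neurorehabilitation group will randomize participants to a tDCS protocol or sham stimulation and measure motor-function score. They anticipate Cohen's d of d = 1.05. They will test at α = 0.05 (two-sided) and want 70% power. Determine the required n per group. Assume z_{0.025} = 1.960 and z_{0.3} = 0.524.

For two independent groups with equal n: n = 2·((z_{α/2} + z_β) / d)².
z_{α/2} + z_β = 1.960 + 0.524 = 2.484.
n = 2 × (2.484 / 1.05)² = 2 × 2.366² = 2 × 5.60 = 11.2.
Round up to the next whole participant.

n = 12 per group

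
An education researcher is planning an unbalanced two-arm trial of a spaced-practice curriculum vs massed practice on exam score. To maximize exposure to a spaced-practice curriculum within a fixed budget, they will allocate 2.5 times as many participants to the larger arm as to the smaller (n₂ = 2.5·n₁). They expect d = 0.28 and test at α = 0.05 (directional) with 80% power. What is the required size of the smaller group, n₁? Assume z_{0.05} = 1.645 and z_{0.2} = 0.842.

With allocation ratio k = n₂/n₁ = 2.5, Var(x̄₁−x̄₂) = σ²(1/n₁ + 1/(k·n₁)) = σ²·(k+1)/(k·n₁).
So n₁ = (1 + 1/k)·((z_{α} + z_β)/d)² = 1.400 × (2.487/0.28)².
n₁ = 1.400 × 78.89 = 110.4.
Round up: n₁ = 111, giving n₂ = ⌈2.5 × 111⌉ = ⌈277.5⌉ = 278.

n₁ = 111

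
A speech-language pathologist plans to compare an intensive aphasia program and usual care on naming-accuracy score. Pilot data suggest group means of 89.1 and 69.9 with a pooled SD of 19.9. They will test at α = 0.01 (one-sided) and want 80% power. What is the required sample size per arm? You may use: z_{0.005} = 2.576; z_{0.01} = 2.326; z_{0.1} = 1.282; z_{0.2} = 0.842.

Cohen's d = |M₁ − M₂| / SD_pooled = |89.1 − 69.9| / 19.9 = 19.2 / 19.9 = 0.965.
For two independent groups with equal n: n = 2·((z_{α} + z_β) / d)².
z_{α} + z_β = 2.326 + 0.842 = 3.168.
n = 2 × (3.168 / 0.965)² = 2 × 3.283² = 2 × 10.78 = 21.6.
Round up to the next whole participant.

n = 22 per group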